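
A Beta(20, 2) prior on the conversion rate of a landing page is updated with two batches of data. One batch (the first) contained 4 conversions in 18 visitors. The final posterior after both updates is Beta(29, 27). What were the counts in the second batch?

5 conversions and 11 bounces

Because Beta–binomial updating is additive in the counts, the combined data contributed (α_post−α_prior, β_post−β_prior) successes and failures.
Total across both batches: 29−20=9 conversions, 27−2=25 bounces.
Subtract the first batch: 9−4=5 conversions and 25−14=11 bounces.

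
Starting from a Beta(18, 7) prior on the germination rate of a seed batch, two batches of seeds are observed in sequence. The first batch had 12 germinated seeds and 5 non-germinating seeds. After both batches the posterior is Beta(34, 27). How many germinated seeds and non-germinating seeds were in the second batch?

4 germinated seeds and 15 non-germinating seeds

Sequential conjugate updates are equivalent to a single update on the pooled data, so total successes = posterior α − prior α and total failures = posterior β − prior β.
Total across both batches: 34−18=16 germinated seeds, 27−7=20 non-germinating seeds.
Subtract the first batch: 16−12=4 germinated seeds and 20−5=15 non-germinating seeds.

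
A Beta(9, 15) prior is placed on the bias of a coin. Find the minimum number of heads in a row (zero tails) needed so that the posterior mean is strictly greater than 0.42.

After k heads and 0 tails the posterior is Beta(9+k, 15), with mean (9+k)/(9+15+k).
Set (9+k)/(24+k) > 0.42 and solve: k > (0.42·24 − 9)/(1 − 0.42) = 1.862.
The smallest integer exceeding 1.862 is 2, and checking k=2: (11)/(26) = 0.4231 > 0.42.

k = 2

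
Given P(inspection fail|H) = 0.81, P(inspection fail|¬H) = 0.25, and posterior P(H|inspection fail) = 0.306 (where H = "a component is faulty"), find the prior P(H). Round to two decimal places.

P(H) = 0.12

Bayes' rule in odds form gives O(H|E) = O(H)·[P(E|H)/P(E|¬H)], hence O(H) = O(H|E)/LR.
Posterior odds = 0.306/(1−0.306) = 0.4409. LR = 0.81/0.25 = 3.2400.
Prior odds = 0.4409/3.2400 = 0.1361, so P(H) = 0.1361/(1+0.1361) ≈ 0.12.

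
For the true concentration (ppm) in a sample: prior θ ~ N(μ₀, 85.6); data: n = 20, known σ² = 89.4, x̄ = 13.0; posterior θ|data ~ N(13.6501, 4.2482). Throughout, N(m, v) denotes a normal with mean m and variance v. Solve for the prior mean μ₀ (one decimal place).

The posterior mean is a precision-weighted average: μ_n = (τ₀μ₀ + τ_data·x̄)/(τ₀+τ_data), with τ₀=1/σ₀² and τ_data=n/σ².
Here τ₀ = 1/85.6 = 0.011682 and τ_data = 20/89.4 = 0.223714, so τ_n = 0.235396.
Rearranging for μ₀: μ₀ = (μ_n·τ_n − τ_data·x̄)/τ₀ = (13.6501·0.235396 − 0.223714·13.0) / 0.011682 = 0.304897/0.011682 ≈ 26.1.

μ₀ = 26.1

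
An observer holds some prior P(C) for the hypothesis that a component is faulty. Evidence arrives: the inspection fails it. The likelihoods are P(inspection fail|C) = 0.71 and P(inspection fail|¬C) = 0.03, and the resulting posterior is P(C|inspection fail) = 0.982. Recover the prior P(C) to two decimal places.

P(C) = 0.70

In odds form, posterior odds = prior odds × likelihood ratio, so prior odds = posterior odds ÷ LR.
Posterior odds = 0.982/(1−0.982) = 54.5556. LR = 0.71/0.03 = 23.6667.
Prior odds = 54.5556/23.6667 = 2.3052, so P(C) = 2.3052/(1+2.3052) ≈ 0.70.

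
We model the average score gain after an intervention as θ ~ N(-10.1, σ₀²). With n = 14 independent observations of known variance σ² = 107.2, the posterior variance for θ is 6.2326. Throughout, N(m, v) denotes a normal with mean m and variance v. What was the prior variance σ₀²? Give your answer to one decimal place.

Posterior precision equals prior precision plus data precision: 1/σ_n² = 1/σ₀² + n/σ².
So 1/σ₀² = 1/6.2326 − 14/107.2 = 0.160447 − 0.130597 = 0.029850.
Hence σ₀² = 1/0.029850 ≈ 33.5.

σ₀² = 33.5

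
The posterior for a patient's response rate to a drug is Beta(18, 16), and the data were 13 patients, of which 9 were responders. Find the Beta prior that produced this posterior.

A Beta(α, β) prior with s successes and f failures in binomial data gives a Beta(α+s, β+f) posterior.
So α = 18 − 9 = 9 and β = 16 − 4 = 12.

Beta(9, 12)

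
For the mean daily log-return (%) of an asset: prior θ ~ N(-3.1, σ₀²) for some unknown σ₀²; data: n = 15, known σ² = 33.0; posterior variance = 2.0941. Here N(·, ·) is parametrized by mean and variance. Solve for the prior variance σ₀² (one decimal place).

For the Normal–Normal model with known σ², precisions add: τ_n = τ₀ + n/σ².
So 1/σ₀² = 1/2.0941 − 15/33.0 = 0.477532 − 0.454545 = 0.022987.
Hence σ₀² = 1/0.022987 ≈ 43.5.

σ₀² = 43.5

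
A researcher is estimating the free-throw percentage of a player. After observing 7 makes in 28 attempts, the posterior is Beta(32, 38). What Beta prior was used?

A Beta(α, β) prior with s successes and f failures in binomial data gives a Beta(α+s, β+f) posterior.
Subtract the data counts: 32−7=25, 38−21=17.

Beta(25, 17)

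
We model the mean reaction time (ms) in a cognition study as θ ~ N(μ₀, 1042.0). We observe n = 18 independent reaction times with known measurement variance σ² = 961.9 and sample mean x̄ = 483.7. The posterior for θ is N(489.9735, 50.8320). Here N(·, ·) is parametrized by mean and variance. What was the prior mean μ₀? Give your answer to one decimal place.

With known observation variance, the Normal–Normal posterior has precision τ_n = τ₀ + n/σ² and mean μ_n = (τ₀μ₀ + (n/σ²)x̄)/τ_n.
Here τ₀ = 1/1042.0 = 0.000960 and τ_data = 18/961.9 = 0.018713, so τ_n = 0.019673.
Rearranging for μ₀: μ₀ = (μ_n·τ_n − τ_data·x̄)/τ₀ = (489.9735·0.019673 − 0.018713·483.7) / 0.000960 = 0.587771/0.000960 ≈ 612.3.

μ₀ = 612.3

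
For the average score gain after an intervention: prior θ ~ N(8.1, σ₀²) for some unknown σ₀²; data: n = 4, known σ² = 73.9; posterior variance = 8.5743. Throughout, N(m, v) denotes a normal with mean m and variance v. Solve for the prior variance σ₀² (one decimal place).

Posterior precision equals prior precision plus data precision: 1/σ_n² = 1/σ₀² + n/σ².
So 1/σ₀² = 1/8.5743 − 4/73.9 = 0.116628 − 0.054127 = 0.062501.
Hence σ₀² = 1/0.062501 ≈ 16.0.

σ₀² = 16.0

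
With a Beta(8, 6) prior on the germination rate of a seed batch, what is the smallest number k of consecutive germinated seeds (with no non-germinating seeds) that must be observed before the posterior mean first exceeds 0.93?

After k germinated seeds and 0 non-germinating seeds the posterior is Beta(8+k, 6), with mean (8+k)/(8+6+k).
Set (8+k)/(14+k) > 0.93 and solve: k > (0.93·14 − 8)/(1 − 0.93) = 71.714.
The smallest integer exceeding 71.714 is 72.

k = 72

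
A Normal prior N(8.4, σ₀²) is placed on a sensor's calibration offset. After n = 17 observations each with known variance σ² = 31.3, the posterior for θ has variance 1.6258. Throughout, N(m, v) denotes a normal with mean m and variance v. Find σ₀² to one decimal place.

σ₀² = 13.9

Posterior precision equals prior precision plus data precision: 1/σ_n² = 1/σ₀² + n/σ².
So 1/σ₀² = 1/1.6258 − 17/31.3 = 0.615082 − 0.543131 = 0.071951.
Hence σ₀² = 1/0.071951 ≈ 13.9.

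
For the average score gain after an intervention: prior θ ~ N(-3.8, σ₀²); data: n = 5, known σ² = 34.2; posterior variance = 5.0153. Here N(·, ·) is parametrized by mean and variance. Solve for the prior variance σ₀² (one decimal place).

σ₀² = 18.8

For the Normal–Normal model with known σ², precisions add: τ_n = τ₀ + n/σ².
So 1/σ₀² = 1/5.0153 − 5/34.2 = 0.199390 − 0.146199 = 0.053191.
Hence σ₀² = 1/0.053191 ≈ 18.8.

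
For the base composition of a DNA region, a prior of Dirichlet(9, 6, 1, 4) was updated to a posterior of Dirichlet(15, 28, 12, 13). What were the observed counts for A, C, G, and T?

For a Dirichlet(α) prior with multinomial counts c, the posterior is Dirichlet(α + c) componentwise.
Counts are posterior − prior componentwise: 15−9=6, 28−6=22, 12−1=11, 13−4=9.

counts (6, 22, 11, 9)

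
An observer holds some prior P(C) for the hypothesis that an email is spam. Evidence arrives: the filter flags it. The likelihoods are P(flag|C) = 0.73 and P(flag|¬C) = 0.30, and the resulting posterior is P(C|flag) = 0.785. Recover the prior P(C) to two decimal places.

In odds form, posterior odds = prior odds × likelihood ratio, so prior odds = posterior odds ÷ LR.
Posterior odds = 0.785/(1−0.785) = 3.6512. LR = 0.73/0.30 = 2.4333.
Prior odds = 3.6512/2.4333 = 1.5005, so P(C) = 1.5005/(1+1.5005) ≈ 0.60.

P(C) = 0.60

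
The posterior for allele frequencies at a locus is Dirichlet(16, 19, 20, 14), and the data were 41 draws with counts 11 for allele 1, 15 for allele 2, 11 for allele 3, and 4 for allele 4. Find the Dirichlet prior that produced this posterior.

For a Dirichlet(α) prior with multinomial counts c, the posterior is Dirichlet(α + c) componentwise.
Subtract each count from the matching posterior parameter: 16−11=5, 19−15=4, 20−11=9, 14−4=10.

Dirichlet(5, 4, 9, 10)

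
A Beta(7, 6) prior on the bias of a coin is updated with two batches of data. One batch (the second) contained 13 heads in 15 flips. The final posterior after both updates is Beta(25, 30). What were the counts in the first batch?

5 heads and 22 tails

Because Beta–binomial updating is additive in the counts, the combined data contributed (α_post−α_prior, β_post−β_prior) successes and failures.
Total across both batches: 25−7=18 heads, 30−6=24 tails.
Subtract the second batch: 18−13=5 heads and 24−2=22 tails.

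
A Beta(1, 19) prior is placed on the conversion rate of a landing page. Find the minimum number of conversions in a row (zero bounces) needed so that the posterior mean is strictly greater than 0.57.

k = 25

After k conversions and 0 bounces the posterior is Beta(1+k, 19), with mean (1+k)/(1+19+k).
Set (1+k)/(20+k) > 0.57 and solve: k > (0.57·20 − 1)/(1 − 0.57) = 24.186.
The smallest integer exceeding 24.186 is 25.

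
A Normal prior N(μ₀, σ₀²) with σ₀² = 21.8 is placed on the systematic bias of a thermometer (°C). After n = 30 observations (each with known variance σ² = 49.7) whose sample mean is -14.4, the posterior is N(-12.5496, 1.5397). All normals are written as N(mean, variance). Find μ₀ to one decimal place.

μ₀ = 11.8

With known observation variance, the Normal–Normal posterior has precision τ_n = τ₀ + n/σ² and mean μ_n = (τ₀μ₀ + (n/σ²)x̄)/τ_n.
Here τ₀ = 1/21.8 = 0.045872 and τ_data = 30/49.7 = 0.603622, so τ_n = 0.649494.
Rearranging for μ₀: μ₀ = (μ_n·τ_n − τ_data·x̄)/τ₀ = (-12.5496·0.649494 − 0.603622·-14.4) / 0.045872 = 0.541267/0.045872 ≈ 11.8.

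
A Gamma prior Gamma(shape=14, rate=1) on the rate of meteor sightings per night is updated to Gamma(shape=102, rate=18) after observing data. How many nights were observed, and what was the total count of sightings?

A Gamma(α, β) prior (rate parametrization) on a Poisson rate with n observations summing to S gives posterior Gamma(α+S, β+n).
Matching: Σxᵢ = 102 − 14 = 88 and n = 18 − 1 = 17.

n = 17 nights with total 88 sightings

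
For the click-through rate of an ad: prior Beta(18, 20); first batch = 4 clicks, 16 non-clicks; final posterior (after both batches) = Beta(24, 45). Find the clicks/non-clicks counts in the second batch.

2 clicks and 9 non-clicks

Because Beta–binomial updating is additive in the counts, the combined data contributed (α_post−α_prior, β_post−β_prior) successes and failures.
Total across both batches: 24−18=6 clicks, 45−20=25 non-clicks.
Subtract the first batch: 6−4=2 clicks and 25−16=9 non-clicks.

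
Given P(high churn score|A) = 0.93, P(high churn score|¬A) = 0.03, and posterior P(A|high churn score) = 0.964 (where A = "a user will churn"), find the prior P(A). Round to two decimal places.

Bayes' rule in odds form gives O(A|E) = O(A)·[P(E|A)/P(E|¬A)], hence O(A) = O(A|E)/LR.
Posterior odds = 0.964/(1−0.964) = 26.7778. LR = 0.93/0.03 = 31.0000.
Prior odds = 26.7778/31.0000 = 0.8638, so P(A) = 0.8638/(1+0.8638) ≈ 0.46.

P(A) = 0.46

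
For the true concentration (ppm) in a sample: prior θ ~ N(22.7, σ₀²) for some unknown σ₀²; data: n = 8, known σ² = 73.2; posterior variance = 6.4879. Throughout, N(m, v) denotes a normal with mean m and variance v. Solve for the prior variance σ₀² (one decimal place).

For the Normal–Normal model with known σ², precisions add: τ_n = τ₀ + n/σ².
So 1/σ₀² = 1/6.4879 − 8/73.2 = 0.154133 − 0.109290 = 0.044843.
Hence σ₀² = 1/0.044843 ≈ 22.3.

σ₀² = 22.3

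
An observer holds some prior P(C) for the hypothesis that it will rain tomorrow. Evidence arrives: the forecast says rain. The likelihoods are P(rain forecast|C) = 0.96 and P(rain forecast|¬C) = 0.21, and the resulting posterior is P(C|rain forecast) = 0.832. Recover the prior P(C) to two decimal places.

Bayes' rule in odds form gives O(C|E) = O(C)·[P(E|C)/P(E|¬C)], hence O(C) = O(C|E)/LR.
Posterior odds = 0.832/(1−0.832) = 4.9524. LR = 0.96/0.21 = 4.5714.
Prior odds = 4.9524/4.5714 = 1.0833, so P(C) = 1.0833/(1+1.0833) ≈ 0.52.

P(C) = 0.52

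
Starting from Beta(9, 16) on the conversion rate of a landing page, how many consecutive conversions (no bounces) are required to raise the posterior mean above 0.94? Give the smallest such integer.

k = 242

After k conversions and 0 bounces the posterior is Beta(9+k, 16), with mean (9+k)/(9+16+k).
Set (9+k)/(25+k) > 0.94 and solve: k > (0.94·25 − 9)/(1 − 0.94) = 241.667.
The smallest integer exceeding 241.667 is 242, and checking k=242: (251)/(267) = 0.9401 > 0.94.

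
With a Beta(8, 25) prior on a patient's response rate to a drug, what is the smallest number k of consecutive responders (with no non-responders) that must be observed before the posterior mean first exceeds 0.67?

k = 43

After k responders and 0 non-responders the posterior is Beta(8+k, 25), with mean (8+k)/(8+25+k).
Set (8+k)/(33+k) > 0.67 and solve: k > (0.67·33 − 8)/(1 − 0.67) = 42.758.
The smallest integer exceeding 42.758 is 43.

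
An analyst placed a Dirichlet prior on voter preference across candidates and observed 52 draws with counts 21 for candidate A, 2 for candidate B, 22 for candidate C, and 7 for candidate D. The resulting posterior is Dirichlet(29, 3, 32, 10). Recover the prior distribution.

For a Dirichlet(α) prior with multinomial counts c, the posterior is Dirichlet(α + c) componentwise.
Subtract each count from the matching posterior parameter: 29−21=8, 3−2=1, 32−22=10, 10−7=3.

Dirichlet(8, 1, 10, 3)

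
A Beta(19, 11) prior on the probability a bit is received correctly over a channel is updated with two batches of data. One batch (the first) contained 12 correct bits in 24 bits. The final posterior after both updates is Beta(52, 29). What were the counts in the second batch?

21 correct bits and 6 errors

Sequential conjugate updates are equivalent to a single update on the pooled data, so total successes = posterior α − prior α and total failures = posterior β − prior β.
Total across both batches: 52−19=33 correct bits, 29−11=18 errors.
Subtract the first batch: 33−12=21 correct bits and 18−12=6 errors.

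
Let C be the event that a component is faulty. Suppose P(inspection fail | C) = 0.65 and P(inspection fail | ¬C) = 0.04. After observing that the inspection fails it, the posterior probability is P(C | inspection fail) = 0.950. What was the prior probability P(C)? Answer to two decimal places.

In odds form, posterior odds = prior odds × likelihood ratio, so prior odds = posterior odds ÷ LR.
Posterior odds = 0.950/(1−0.950) = 19.0000. LR = 0.65/0.04 = 16.2500.
Prior odds = 19.0000/16.2500 = 1.1692, so P(C) = 1.1692/(1+1.1692) ≈ 0.54.

P(C) = 0.54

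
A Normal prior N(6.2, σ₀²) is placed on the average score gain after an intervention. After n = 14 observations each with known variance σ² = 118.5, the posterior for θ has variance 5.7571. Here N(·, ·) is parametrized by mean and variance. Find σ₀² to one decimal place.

σ₀² = 18.0

For the Normal–Normal model with known σ², precisions add: τ_n = τ₀ + n/σ².
So 1/σ₀² = 1/5.7571 − 14/118.5 = 0.173699 − 0.118143 = 0.055556.
Hence σ₀² = 1/0.055556 ≈ 18.0.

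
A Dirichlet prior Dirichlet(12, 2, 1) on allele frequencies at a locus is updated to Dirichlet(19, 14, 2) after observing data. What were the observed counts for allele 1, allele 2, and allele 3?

For a Dirichlet(α) prior with multinomial counts c, the posterior is Dirichlet(α + c) componentwise.
Counts are posterior − prior componentwise: 19−12=7, 14−2=12, 2−1=1.

counts (7, 12, 1)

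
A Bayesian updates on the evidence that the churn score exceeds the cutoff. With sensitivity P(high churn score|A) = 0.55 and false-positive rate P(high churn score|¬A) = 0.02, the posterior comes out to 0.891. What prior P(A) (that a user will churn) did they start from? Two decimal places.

In odds form, posterior odds = prior odds × likelihood ratio, so prior odds = posterior odds ÷ LR.
Posterior odds = 0.891/(1−0.891) = 8.1743. LR = 0.55/0.02 = 27.5000.
Prior odds = 8.1743/27.5000 = 0.2972, so P(A) = 0.2972/(1+0.2972) ≈ 0.23.

P(A) = 0.23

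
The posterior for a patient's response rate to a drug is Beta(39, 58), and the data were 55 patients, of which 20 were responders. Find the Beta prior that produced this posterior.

A Beta(α, β) prior with s successes and f failures in binomial data gives a Beta(α+s, β+f) posterior.
So α = 39 − 20 = 19 and β = 58 − 35 = 23.

Beta(19, 23)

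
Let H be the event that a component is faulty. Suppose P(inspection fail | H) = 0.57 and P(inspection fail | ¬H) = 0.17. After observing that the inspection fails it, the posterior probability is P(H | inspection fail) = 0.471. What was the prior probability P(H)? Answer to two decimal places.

In odds form, posterior odds = prior odds × likelihood ratio, so prior odds = posterior odds ÷ LR.
Posterior odds = 0.471/(1−0.471) = 0.8904. LR = 0.57/0.17 = 3.3529.
Prior odds = 0.8904/3.3529 = 0.2656, so P(H) = 0.2656/(1+0.2656) ≈ 0.21.

P(H) = 0.21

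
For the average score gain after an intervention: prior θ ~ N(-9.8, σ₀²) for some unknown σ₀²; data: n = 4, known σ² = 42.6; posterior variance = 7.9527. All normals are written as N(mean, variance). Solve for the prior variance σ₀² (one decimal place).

Posterior precision equals prior precision plus data precision: 1/σ_n² = 1/σ₀² + n/σ².
So 1/σ₀² = 1/7.9527 − 4/42.6 = 0.125743 − 0.093897 = 0.031846.
Hence σ₀² = 1/0.031846 ≈ 31.4.

σ₀² = 31.4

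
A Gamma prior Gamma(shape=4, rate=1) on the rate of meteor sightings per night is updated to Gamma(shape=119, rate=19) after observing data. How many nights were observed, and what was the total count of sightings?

A Gamma(α, β) prior (rate parametrization) on a Poisson rate with n observations summing to S gives posterior Gamma(α+S, β+n).
Matching: Σxᵢ = 119 − 4 = 115 and n = 19 − 1 = 18.

n = 18 nights with total 115 sightings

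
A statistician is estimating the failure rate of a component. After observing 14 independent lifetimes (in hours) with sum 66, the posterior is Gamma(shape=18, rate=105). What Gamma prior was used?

Gamma(shape=4, rate=39)

Gamma–exponential conjugacy: posterior shape = α + n, posterior rate = β + Σtᵢ.
So α = 18 − 14 = 4 and β = 105 − 66 = 39.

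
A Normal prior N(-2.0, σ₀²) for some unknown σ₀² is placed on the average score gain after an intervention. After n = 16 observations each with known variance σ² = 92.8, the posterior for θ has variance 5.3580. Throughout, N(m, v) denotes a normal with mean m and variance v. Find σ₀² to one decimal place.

σ₀² = 70.3

For the Normal–Normal model with known σ², precisions add: τ_n = τ₀ + n/σ².
So 1/σ₀² = 1/5.3580 − 16/92.8 = 0.186637 − 0.172414 = 0.014223.
Hence σ₀² = 1/0.014223 ≈ 70.3.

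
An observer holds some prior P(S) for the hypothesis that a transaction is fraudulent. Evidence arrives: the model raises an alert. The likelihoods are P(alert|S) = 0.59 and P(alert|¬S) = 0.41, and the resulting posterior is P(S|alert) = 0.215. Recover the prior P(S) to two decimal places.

P(S) = 0.16

Bayes' rule in odds form gives O(S|E) = O(S)·[P(E|S)/P(E|¬S)], hence O(S) = O(S|E)/LR.
Posterior odds = 0.215/(1−0.215) = 0.2739. LR = 0.59/0.41 = 1.4390.
Prior odds = 0.2739/1.4390 = 0.1903, so P(S) = 0.1903/(1+0.1903) ≈ 0.16.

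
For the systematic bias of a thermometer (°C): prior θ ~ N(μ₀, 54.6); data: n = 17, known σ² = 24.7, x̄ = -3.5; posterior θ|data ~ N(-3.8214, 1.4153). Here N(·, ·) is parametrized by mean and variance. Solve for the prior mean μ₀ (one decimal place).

μ₀ = -15.9

The posterior mean is a precision-weighted average: μ_n = (τ₀μ₀ + τ_data·x̄)/(τ₀+τ_data), with τ₀=1/σ₀² and τ_data=n/σ².
Here τ₀ = 1/54.6 = 0.018315 and τ_data = 17/24.7 = 0.688259, so τ_n = 0.706574.
Rearranging for μ₀: μ₀ = (μ_n·τ_n − τ_data·x̄)/τ₀ = (-3.8214·0.706574 − 0.688259·-3.5) / 0.018315 = -0.291195/0.018315 ≈ -15.9.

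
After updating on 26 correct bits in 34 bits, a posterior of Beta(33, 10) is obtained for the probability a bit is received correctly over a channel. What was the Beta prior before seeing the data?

Beta(7, 2)

Beta is conjugate to the binomial likelihood: posterior = Beta(a+s, b+f).
So a = 33 − 26 = 7 and b = 10 − 8 = 2.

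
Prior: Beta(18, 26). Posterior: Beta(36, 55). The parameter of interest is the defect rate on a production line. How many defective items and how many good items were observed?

Under Beta–binomial conjugacy the posterior parameters are (α+s, β+f).
Match parameters: s=36−18=18, f=55−26=29.

18 defective items and 29 good items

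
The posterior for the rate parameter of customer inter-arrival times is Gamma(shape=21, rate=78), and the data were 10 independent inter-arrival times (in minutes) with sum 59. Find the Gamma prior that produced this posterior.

Gamma–exponential conjugacy: posterior shape = α + n, posterior rate = β + Σtᵢ.
So α = 21 − 10 = 11 and β = 78 − 59 = 19.

Gamma(shape=11, rate=19)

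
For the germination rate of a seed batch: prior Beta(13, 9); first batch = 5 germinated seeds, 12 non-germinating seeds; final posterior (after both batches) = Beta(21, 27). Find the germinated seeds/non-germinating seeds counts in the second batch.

Because Beta–binomial updating is additive in the counts, the combined data contributed (α_post−α_prior, β_post−β_prior) successes and failures.
Total across both batches: 21−13=8 germinated seeds, 27−9=18 non-germinating seeds.
Subtract the first batch: 8−5=3 germinated seeds and 18−12=6 non-germinating seeds.

3 germinated seeds and 6 non-germinating seeds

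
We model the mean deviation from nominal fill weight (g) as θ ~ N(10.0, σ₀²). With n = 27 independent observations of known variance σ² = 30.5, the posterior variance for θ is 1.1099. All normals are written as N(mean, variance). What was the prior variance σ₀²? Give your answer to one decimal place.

For the Normal–Normal model with known σ², precisions add: τ_n = τ₀ + n/σ².
So 1/σ₀² = 1/1.1099 − 27/30.5 = 0.900982 − 0.885246 = 0.015736.
Hence σ₀² = 1/0.015736 ≈ 63.5.

σ₀² = 63.5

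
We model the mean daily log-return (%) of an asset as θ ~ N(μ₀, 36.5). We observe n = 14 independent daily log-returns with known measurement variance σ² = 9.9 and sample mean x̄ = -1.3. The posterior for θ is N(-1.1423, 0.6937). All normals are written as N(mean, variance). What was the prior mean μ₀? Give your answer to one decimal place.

μ₀ = 7.0

With known observation variance, the Normal–Normal posterior has precision τ_n = τ₀ + n/σ² and mean μ_n = (τ₀μ₀ + (n/σ²)x̄)/τ_n.
Here τ₀ = 1/36.5 = 0.027397 and τ_data = 14/9.9 = 1.414141, so τ_n = 1.441538.
Rearranging for μ₀: μ₀ = (μ_n·τ_n − τ_data·x̄)/τ₀ = (-1.1423·1.441538 − 1.414141·-1.3) / 0.027397 = 0.191714/0.027397 ≈ 7.0.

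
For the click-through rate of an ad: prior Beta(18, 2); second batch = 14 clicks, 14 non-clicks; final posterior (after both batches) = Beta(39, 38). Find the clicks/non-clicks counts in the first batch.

Sequential conjugate updates are equivalent to a single update on the pooled data, so total successes = posterior α − prior α and total failures = posterior β − prior β.
Total across both batches: 39−18=21 clicks, 38−2=36 non-clicks.
Subtract the second batch: 21−14=7 clicks and 36−14=22 non-clicks.

7 clicks and 22 non-clicks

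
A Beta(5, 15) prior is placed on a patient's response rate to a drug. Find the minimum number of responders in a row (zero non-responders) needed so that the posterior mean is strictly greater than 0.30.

After k responders and 0 non-responders the posterior is Beta(5+k, 15), with mean (5+k)/(5+15+k).
Set (5+k)/(20+k) > 0.30 and solve: k > (0.30·20 − 5)/(1 − 0.30) = 1.429.
The smallest integer exceeding 1.429 is 2.

k = 2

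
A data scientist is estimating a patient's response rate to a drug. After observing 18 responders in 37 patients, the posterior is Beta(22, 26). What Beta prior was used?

Beta is conjugate to the binomial likelihood: posterior = Beta(a+s, b+f).
So a = 22 − 18 = 4 and b = 26 − 19 = 7.

Beta(4, 7)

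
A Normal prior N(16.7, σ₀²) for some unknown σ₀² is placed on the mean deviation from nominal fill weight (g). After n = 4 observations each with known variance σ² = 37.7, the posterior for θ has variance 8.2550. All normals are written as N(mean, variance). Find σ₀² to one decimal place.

For the Normal–Normal model with known σ², precisions add: τ_n = τ₀ + n/σ².
So 1/σ₀² = 1/8.2550 − 4/37.7 = 0.121139 − 0.106101 = 0.015038.
Hence σ₀² = 1/0.015038 ≈ 66.5.

σ₀² = 66.5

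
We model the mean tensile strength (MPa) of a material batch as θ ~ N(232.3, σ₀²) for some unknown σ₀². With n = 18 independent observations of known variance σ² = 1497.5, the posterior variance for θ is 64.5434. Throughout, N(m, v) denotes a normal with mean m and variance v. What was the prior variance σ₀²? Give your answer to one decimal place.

For the Normal–Normal model with known σ², precisions add: τ_n = τ₀ + n/σ².
So 1/σ₀² = 1/64.5434 − 18/1497.5 = 0.015493 − 0.012020 = 0.003473.
Hence σ₀² = 1/0.003473 ≈ 287.9.

σ₀² = 287.9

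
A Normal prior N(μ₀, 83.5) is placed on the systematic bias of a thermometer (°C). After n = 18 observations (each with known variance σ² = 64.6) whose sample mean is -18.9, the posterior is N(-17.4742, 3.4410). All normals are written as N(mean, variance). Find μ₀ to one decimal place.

μ₀ = 15.7

With known observation variance, the Normal–Normal posterior has precision τ_n = τ₀ + n/σ² and mean μ_n = (τ₀μ₀ + (n/σ²)x̄)/τ_n.
Here τ₀ = 1/83.5 = 0.011976 and τ_data = 18/64.6 = 0.278638, so τ_n = 0.290614.
Rearranging for μ₀: μ₀ = (μ_n·τ_n − τ_data·x̄)/τ₀ = (-17.4742·0.290614 − 0.278638·-18.9) / 0.011976 = 0.188011/0.011976 ≈ 15.7.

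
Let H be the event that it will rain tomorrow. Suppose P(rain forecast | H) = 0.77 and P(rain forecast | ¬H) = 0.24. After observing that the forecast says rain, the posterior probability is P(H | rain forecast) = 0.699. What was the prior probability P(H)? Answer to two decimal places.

Bayes' rule in odds form gives O(H|E) = O(H)·[P(E|H)/P(E|¬H)], hence O(H) = O(H|E)/LR.
Posterior odds = 0.699/(1−0.699) = 2.3223. LR = 0.77/0.24 = 3.2083.
Prior odds = 2.3223/3.2083 = 0.7238, so P(H) = 0.7238/(1+0.7238) ≈ 0.42.

P(H) = 0.42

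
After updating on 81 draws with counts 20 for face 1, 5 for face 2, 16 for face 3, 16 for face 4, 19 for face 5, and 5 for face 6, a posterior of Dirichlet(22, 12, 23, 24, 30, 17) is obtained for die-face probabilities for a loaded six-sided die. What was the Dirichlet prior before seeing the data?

Dirichlet(2, 7, 7, 8, 11, 12)

For a Dirichlet(α) prior with multinomial counts c, the posterior is Dirichlet(α + c) componentwise.
Subtract each count from the matching posterior parameter: 22−20=2, 12−5=7, 23−16=7, 24−16=8, 30−19=11, 17−5=12.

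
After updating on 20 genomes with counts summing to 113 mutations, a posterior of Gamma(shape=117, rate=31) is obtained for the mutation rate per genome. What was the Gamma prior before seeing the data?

Gamma–Poisson conjugacy: posterior shape = α + Σxᵢ, posterior rate = β + n.
So α = 117 − 113 = 4 and β = 31 − 20 = 11.

Gamma(shape=4, rate=11)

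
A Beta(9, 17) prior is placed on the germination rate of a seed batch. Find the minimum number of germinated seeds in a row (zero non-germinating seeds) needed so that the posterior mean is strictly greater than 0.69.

k = 29

After k germinated seeds and 0 non-germinating seeds the posterior is Beta(9+k, 17), with mean (9+k)/(9+17+k).
Set (9+k)/(26+k) > 0.69 and solve: k > (0.69·26 − 9)/(1 − 0.69) = 28.839.
The smallest integer exceeding 28.839 is 29.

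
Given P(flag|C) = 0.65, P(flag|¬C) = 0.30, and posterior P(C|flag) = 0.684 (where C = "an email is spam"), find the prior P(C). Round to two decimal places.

P(C) = 0.50

Bayes' rule in odds form gives O(C|E) = O(C)·[P(E|C)/P(E|¬C)], hence O(C) = O(C|E)/LR.
Posterior odds = 0.684/(1−0.684) = 2.1646. LR = 0.65/0.30 = 2.1667.
Prior odds = 2.1646/2.1667 = 0.9990, so P(C) = 0.9990/(1+0.9990) ≈ 0.50.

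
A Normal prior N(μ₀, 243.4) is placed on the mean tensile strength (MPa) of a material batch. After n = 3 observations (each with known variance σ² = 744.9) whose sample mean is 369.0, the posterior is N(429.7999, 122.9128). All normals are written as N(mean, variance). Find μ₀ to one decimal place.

With known observation variance, the Normal–Normal posterior has precision τ_n = τ₀ + n/σ² and mean μ_n = (τ₀μ₀ + (n/σ²)x̄)/τ_n.
Here τ₀ = 1/243.4 = 0.004108 and τ_data = 3/744.9 = 0.004027, so τ_n = 0.008135.
Rearranging for μ₀: μ₀ = (μ_n·τ_n − τ_data·x̄)/τ₀ = (429.7999·0.008135 − 0.004027·369.0) / 0.004108 = 2.010459/0.004108 ≈ 489.4.

μ₀ = 489.4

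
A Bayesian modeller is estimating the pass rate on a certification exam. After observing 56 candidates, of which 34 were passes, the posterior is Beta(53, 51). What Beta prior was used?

Beta(19, 29)

A Beta(α, β) prior with s successes and f failures in binomial data gives a Beta(α+s, β+f) posterior.
So α = 53 − 34 = 19 and β = 51 − 22 = 29.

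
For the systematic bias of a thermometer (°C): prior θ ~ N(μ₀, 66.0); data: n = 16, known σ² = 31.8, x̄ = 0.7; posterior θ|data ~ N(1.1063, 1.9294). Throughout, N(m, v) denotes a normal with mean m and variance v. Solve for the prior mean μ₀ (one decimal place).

μ₀ = 14.6

With known observation variance, the Normal–Normal posterior has precision τ_n = τ₀ + n/σ² and mean μ_n = (τ₀μ₀ + (n/σ²)x̄)/τ_n.
Here τ₀ = 1/66.0 = 0.015152 and τ_data = 16/31.8 = 0.503145, so τ_n = 0.518297.
Rearranging for μ₀: μ₀ = (μ_n·τ_n − τ_data·x̄)/τ₀ = (1.1063·0.518297 − 0.503145·0.7) / 0.015152 = 0.221190/0.015152 ≈ 14.6.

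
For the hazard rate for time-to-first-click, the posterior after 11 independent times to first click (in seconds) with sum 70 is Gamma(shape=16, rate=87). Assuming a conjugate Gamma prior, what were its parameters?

For an exponential likelihood with a Gamma(α, β) prior on the rate, n observations with total T give posterior Gamma(α+n, β+T).
So α = 16 − 11 = 5 and β = 87 − 70 = 17.

Gamma(shape=5, rate=17)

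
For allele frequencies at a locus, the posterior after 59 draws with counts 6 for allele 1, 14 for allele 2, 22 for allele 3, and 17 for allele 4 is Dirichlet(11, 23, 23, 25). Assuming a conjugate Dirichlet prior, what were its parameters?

Dirichlet(5, 9, 1, 8)

For a Dirichlet(α) prior with multinomial counts c, the posterior is Dirichlet(α + c) componentwise.
Subtract each count from the matching posterior parameter: 11−6=5, 23−14=9, 23−22=1, 25−17=8.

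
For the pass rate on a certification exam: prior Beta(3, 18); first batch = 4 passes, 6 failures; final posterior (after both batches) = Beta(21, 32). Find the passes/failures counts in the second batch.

Sequential conjugate updates are equivalent to a single update on the pooled data, so total successes = posterior α − prior α and total failures = posterior β − prior β.
Total across both batches: 21−3=18 passes, 32−18=14 failures.
Subtract the first batch: 18−4=14 passes and 14−6=8 failures.

14 passes and 8 failures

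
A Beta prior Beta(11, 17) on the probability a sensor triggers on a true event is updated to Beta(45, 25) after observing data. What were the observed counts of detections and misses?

Under Beta–binomial conjugacy the posterior parameters are (α+s, β+f).
Match parameters: s=45−11=34, f=25−17=8.

34 detections and 8 misses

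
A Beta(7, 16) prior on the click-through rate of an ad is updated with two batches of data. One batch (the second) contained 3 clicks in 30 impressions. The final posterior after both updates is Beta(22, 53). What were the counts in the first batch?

Sequential conjugate updates are equivalent to a single update on the pooled data, so total successes = posterior α − prior α and total failures = posterior β − prior β.
Total across both batches: 22−7=15 clicks, 53−16=37 non-clicks.
Subtract the second batch: 15−3=12 clicks and 37−27=10 non-clicks.

12 clicks and 10 non-clicks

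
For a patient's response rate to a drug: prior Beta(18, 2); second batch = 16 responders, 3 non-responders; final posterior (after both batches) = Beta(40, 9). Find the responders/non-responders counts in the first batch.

Because Beta–binomial updating is additive in the counts, the combined data contributed (α_post−α_prior, β_post−β_prior) successes and failures.
Total across both batches: 40−18=22 responders, 9−2=7 non-responders.
Subtract the second batch: 22−16=6 responders and 7−3=4 non-responders.

6 responders and 4 non-responders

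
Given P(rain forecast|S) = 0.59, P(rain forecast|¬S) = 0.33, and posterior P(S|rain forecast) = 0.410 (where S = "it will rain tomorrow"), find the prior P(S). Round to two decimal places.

P(S) = 0.28

In odds form, posterior odds = prior odds × likelihood ratio, so prior odds = posterior odds ÷ LR.
Posterior odds = 0.410/(1−0.410) = 0.6949. LR = 0.59/0.33 = 1.7879.
Prior odds = 0.6949/1.7879 = 0.3887, so P(S) = 0.3887/(1+0.3887) ≈ 0.28.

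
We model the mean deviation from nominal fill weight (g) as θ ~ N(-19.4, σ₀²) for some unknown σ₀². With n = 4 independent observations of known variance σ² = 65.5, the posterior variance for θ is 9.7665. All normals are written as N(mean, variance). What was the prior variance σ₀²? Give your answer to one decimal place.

For the Normal–Normal model with known σ², precisions add: τ_n = τ₀ + n/σ².
So 1/σ₀² = 1/9.7665 − 4/65.5 = 0.102391 − 0.061069 = 0.041322.
Hence σ₀² = 1/0.041322 ≈ 24.2.

σ₀² = 24.2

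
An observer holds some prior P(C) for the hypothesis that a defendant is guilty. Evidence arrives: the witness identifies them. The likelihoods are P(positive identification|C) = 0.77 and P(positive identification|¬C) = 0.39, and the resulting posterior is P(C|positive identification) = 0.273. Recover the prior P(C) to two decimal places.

P(C) = 0.16

In odds form, posterior odds = prior odds × likelihood ratio, so prior odds = posterior odds ÷ LR.
Posterior odds = 0.273/(1−0.273) = 0.3755. LR = 0.77/0.39 = 1.9744.
Prior odds = 0.3755/1.9744 = 0.1902, so P(C) = 0.1902/(1+0.1902) ≈ 0.16.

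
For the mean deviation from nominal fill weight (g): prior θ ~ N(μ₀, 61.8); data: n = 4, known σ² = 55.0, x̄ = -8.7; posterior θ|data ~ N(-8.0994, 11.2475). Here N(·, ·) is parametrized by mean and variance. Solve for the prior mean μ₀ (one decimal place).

With known observation variance, the Normal–Normal posterior has precision τ_n = τ₀ + n/σ² and mean μ_n = (τ₀μ₀ + (n/σ²)x̄)/τ_n.
Here τ₀ = 1/61.8 = 0.016181 and τ_data = 4/55.0 = 0.072727, so τ_n = 0.088908.
Rearranging for μ₀: μ₀ = (μ_n·τ_n − τ_data·x̄)/τ₀ = (-8.0994·0.088908 − 0.072727·-8.7) / 0.016181 = -0.087377/0.016181 ≈ -5.4.

μ₀ = -5.4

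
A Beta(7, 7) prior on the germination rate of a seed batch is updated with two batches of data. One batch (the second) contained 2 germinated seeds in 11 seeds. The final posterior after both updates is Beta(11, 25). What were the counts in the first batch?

2 germinated seeds and 9 non-germinating seeds

Because Beta–binomial updating is additive in the counts, the combined data contributed (α_post−α_prior, β_post−β_prior) successes and failures.
Total across both batches: 11−7=4 germinated seeds, 25−7=18 non-germinating seeds.
Subtract the second batch: 4−2=2 germinated seeds and 18−9=9 non-germinating seeds.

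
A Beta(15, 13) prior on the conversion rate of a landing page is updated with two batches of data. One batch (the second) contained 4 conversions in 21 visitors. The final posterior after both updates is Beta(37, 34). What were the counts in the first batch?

Sequential conjugate updates are equivalent to a single update on the pooled data, so total successes = posterior α − prior α and total failures = posterior β − prior β.
Total across both batches: 37−15=22 conversions, 34−13=21 bounces.
Subtract the second batch: 22−4=18 conversions and 21−17=4 bounces.

18 conversions and 4 bounces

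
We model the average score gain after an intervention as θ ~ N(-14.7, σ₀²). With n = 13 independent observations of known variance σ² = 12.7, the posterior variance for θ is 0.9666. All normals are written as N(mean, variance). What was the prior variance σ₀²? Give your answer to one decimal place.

For the Normal–Normal model with known σ², precisions add: τ_n = τ₀ + n/σ².
So 1/σ₀² = 1/0.9666 − 13/12.7 = 1.034554 − 1.023622 = 0.010932.
Hence σ₀² = 1/0.010932 ≈ 91.5.

σ₀² = 91.5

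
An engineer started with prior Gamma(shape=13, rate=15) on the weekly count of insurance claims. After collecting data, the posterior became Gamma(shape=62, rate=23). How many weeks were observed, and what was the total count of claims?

A Gamma(α, β) prior (rate parametrization) on a Poisson rate with n observations summing to S gives posterior Gamma(α+S, β+n).
Matching: Σxᵢ = 62 − 13 = 49 and n = 23 − 15 = 8.

n = 8 weeks with total 49 claims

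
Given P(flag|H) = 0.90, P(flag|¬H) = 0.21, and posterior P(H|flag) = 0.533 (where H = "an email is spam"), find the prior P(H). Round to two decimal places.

In odds form, posterior odds = prior odds × likelihood ratio, so prior odds = posterior odds ÷ LR.
Posterior odds = 0.533/(1−0.533) = 1.1413. LR = 0.90/0.21 = 4.2857.
Prior odds = 1.1413/4.2857 = 0.2663, so P(H) = 0.2663/(1+0.2663) ≈ 0.21.

P(H) = 0.21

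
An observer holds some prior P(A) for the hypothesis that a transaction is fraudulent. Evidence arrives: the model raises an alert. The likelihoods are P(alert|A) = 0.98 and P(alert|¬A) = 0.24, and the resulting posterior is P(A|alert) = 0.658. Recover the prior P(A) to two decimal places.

P(A) = 0.32

In odds form, posterior odds = prior odds × likelihood ratio, so prior odds = posterior odds ÷ LR.
Posterior odds = 0.658/(1−0.658) = 1.9240. LR = 0.98/0.24 = 4.0833.
Prior odds = 1.9240/4.0833 = 0.4712, so P(A) = 0.4712/(1+0.4712) ≈ 0.32.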